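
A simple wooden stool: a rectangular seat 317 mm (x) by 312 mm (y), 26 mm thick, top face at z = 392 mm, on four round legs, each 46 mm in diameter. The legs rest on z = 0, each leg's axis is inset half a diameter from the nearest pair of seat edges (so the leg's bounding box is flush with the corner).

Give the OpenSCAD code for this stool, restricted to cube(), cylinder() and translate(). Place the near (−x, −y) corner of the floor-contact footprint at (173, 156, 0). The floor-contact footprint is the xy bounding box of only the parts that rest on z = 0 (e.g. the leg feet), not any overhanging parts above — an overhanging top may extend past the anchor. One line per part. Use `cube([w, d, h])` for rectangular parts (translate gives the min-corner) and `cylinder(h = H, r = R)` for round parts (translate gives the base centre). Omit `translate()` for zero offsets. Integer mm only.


translate([173, 156, 366]) cube([317, 312, 26]);
translate([196, 179, 0]) cylinder(h = 366, r = 23);
translate([467, 179, 0]) cylinder(h = 366, r = 23);
translate([196, 445, 0]) cylinder(h = 366, r = 23);
translate([467, 445, 0]) cylinder(h = 366, r = 23);


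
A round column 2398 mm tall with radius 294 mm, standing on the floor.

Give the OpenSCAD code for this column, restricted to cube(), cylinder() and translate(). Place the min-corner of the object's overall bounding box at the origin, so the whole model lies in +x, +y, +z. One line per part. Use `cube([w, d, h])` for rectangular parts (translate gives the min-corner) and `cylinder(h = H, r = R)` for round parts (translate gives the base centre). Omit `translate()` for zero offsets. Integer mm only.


translate([294, 294, 0]) cylinder(h = 2398, r = 294);


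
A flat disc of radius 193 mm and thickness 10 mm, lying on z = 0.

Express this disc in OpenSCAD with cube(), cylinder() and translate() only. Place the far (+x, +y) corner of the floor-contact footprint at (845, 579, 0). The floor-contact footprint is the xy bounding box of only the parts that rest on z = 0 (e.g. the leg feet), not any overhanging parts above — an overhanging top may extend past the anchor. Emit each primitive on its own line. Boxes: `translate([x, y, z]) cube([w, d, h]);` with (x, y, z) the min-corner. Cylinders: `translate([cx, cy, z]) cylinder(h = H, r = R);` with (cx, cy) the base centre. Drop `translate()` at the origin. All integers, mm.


translate([652, 386, 0]) cylinder(h = 10, r = 193);


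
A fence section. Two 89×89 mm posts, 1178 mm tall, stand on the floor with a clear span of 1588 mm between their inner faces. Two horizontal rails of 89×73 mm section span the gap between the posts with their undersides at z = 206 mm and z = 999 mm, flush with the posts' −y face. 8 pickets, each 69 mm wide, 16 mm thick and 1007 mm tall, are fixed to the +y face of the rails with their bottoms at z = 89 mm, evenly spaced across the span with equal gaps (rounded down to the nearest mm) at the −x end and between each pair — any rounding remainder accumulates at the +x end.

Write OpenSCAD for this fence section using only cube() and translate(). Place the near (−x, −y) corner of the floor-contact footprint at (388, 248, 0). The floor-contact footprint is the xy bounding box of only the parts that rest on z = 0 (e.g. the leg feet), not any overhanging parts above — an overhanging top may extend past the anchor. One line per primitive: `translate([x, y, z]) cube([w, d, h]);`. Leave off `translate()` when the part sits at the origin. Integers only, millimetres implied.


translate([388, 248, 0]) cube([89, 89, 1178]);
translate([2065, 248, 0]) cube([89, 89, 1178]);
translate([477, 248, 206]) cube([1588, 89, 73]);
translate([477, 248, 999]) cube([1588, 89, 73]);
translate([592, 337, 89]) cube([69, 16, 1007]);
translate([776, 337, 89]) cube([69, 16, 1007]);
translate([960, 337, 89]) cube([69, 16, 1007]);
translate([1144, 337, 89]) cube([69, 16, 1007]);
translate([1328, 337, 89]) cube([69, 16, 1007]);
translate([1512, 337, 89]) cube([69, 16, 1007]);
translate([1696, 337, 89]) cube([69, 16, 1007]);
translate([1880, 337, 89]) cube([69, 16, 1007]);


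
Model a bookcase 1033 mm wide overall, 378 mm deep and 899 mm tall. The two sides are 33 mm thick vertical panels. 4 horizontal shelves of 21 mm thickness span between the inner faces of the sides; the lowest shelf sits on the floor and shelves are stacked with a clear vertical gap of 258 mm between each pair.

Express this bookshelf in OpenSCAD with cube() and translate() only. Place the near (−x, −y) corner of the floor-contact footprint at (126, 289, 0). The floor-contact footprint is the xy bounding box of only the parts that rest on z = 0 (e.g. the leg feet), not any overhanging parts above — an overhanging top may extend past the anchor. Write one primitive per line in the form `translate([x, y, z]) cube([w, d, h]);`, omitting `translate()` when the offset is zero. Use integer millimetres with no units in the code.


translate([126, 289, 0]) cube([33, 378, 899]);
translate([1126, 289, 0]) cube([33, 378, 899]);
translate([159, 289, 0]) cube([967, 378, 21]);
translate([159, 289, 279]) cube([967, 378, 21]);
translate([159, 289, 558]) cube([967, 378, 21]);
translate([159, 289, 837]) cube([967, 378, 21]);


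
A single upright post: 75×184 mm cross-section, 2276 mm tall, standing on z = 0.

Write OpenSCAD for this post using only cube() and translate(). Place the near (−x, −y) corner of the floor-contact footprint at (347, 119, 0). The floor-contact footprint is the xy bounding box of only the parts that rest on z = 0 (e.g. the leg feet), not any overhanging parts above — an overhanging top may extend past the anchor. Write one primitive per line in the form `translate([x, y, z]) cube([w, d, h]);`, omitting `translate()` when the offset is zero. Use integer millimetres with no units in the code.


translate([347, 119, 0]) cube([75, 184, 2276]);


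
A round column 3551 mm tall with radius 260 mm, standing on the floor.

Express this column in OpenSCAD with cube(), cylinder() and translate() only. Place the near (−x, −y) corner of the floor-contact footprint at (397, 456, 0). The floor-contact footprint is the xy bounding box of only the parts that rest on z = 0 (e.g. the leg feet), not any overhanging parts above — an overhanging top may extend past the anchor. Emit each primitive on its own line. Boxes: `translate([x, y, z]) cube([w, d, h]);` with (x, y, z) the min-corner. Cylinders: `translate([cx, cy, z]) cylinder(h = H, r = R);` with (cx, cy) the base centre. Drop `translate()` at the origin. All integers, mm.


translate([657, 716, 0]) cylinder(h = 3551, r = 260);


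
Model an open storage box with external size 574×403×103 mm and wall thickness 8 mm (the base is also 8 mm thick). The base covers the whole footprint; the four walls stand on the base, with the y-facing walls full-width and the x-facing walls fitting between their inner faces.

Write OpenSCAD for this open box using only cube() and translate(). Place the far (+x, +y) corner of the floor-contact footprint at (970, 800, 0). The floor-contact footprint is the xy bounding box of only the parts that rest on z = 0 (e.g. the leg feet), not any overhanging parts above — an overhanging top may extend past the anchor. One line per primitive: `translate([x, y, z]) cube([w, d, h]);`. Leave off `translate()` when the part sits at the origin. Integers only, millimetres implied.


translate([396, 397, 0]) cube([574, 403, 8]);
translate([396, 397, 8]) cube([574, 8, 95]);
translate([396, 792, 8]) cube([574, 8, 95]);
translate([396, 405, 8]) cube([8, 387, 95]);
translate([962, 405, 8]) cube([8, 387, 95]);


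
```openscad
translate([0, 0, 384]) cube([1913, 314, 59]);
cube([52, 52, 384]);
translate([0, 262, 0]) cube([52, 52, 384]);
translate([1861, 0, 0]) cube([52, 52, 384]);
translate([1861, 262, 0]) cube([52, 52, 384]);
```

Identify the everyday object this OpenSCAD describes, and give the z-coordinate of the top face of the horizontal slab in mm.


A bench. The seat-top height is 443 mm.

A long slab on four corner posts — a bench. The slab sits at z = 384 with thickness 59, so the top is 384 + 59 = 443 mm.


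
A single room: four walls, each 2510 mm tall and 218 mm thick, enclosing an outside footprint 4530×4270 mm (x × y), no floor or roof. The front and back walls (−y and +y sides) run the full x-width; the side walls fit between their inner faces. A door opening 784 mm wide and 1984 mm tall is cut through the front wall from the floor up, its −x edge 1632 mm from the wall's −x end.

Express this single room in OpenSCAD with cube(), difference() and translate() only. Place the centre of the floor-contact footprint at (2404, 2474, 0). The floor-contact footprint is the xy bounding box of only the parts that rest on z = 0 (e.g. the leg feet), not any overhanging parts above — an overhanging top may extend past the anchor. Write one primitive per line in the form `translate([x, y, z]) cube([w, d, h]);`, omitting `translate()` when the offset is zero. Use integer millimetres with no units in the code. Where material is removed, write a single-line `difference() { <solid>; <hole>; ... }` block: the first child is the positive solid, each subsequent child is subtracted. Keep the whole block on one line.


difference() { translate([139, 339, 0]) cube([4530, 218, 2510]); translate([1771, 339, 0]) cube([784, 218, 1984]); }
translate([139, 4391, 0]) cube([4530, 218, 2510]);
translate([139, 557, 0]) cube([218, 3834, 2510]);
translate([4451, 557, 0]) cube([218, 3834, 2510]);


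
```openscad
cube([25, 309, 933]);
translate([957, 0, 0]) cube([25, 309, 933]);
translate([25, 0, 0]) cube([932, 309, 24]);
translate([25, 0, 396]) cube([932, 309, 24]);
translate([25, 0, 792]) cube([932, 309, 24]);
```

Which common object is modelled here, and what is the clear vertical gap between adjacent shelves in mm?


A bookshelf. The clear shelf gap is 372 mm.

Two tall side panels with 3 horizontal boards between them — a bookshelf. The first two shelf undersides are at z = 0 and z = 396; with shelf thickness 24, the clear gap is 396 − 0 − 24 = 372 mm.


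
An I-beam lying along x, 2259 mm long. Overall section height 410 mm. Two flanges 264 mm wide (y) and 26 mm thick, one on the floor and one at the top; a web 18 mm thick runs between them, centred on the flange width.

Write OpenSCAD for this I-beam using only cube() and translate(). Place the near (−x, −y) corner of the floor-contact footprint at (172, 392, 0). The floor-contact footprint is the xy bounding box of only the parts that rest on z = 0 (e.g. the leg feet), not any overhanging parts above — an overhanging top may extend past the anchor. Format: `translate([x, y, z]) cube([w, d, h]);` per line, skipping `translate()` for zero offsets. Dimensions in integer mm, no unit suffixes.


translate([172, 392, 0]) cube([2259, 264, 26]);
translate([172, 515, 26]) cube([2259, 18, 358]);
translate([172, 392, 384]) cube([2259, 264, 26]);


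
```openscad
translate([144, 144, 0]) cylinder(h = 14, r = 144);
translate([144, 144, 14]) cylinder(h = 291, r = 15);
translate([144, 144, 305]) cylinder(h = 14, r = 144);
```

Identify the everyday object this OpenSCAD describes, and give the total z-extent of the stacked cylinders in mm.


A spool. The overall height is 319 mm.

Three coaxial cylinders, large–small–large — a spool. Two 14 mm flanges and a 291 mm core give 14 + 291 + 14 = 319 mm.


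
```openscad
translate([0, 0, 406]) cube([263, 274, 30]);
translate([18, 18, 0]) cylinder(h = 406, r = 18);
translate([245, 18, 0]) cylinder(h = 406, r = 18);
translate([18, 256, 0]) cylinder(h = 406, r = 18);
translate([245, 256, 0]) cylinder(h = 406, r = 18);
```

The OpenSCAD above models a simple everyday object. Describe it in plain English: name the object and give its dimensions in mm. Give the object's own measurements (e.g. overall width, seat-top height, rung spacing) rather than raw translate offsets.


A simple wooden stool: a rectangular seat 263 mm (x) by 274 mm (y), 30 mm thick, top face at z = 436 mm, on four round legs, each 36 mm in diameter. The legs rest on z = 0, each leg's axis is inset half a diameter from the nearest pair of seat edges (so the leg's bounding box is flush with the corner).


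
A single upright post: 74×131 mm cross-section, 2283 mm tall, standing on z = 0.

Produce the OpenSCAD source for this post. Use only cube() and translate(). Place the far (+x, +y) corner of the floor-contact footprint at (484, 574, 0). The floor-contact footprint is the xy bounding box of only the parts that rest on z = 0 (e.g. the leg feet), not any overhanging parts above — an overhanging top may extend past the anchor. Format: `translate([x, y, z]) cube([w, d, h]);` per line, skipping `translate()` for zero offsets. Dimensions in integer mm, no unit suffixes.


translate([410, 443, 0]) cube([74, 131, 2283]);


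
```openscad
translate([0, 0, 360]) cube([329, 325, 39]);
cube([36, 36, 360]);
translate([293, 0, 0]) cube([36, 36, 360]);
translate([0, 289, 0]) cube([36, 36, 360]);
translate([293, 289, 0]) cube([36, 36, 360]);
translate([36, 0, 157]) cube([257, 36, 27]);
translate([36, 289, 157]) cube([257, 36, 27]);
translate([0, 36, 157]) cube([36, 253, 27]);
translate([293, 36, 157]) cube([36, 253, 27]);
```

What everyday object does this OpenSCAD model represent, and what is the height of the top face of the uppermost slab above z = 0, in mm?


A stool. The seat height is 399 mm.

A 329×325×39 slab at z = 360 on four corner posts — a stool. The seat top is 360 + 39 = 399 mm.


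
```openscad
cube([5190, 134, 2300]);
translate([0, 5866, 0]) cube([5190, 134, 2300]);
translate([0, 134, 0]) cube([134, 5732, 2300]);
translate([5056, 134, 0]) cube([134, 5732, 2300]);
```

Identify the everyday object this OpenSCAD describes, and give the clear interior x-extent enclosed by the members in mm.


A house (or room) frame. The interior width is 4922 mm.

Four 2300 mm walls enclosing a rectangle with no floor or roof — a room or house frame. Outside width is 5190 mm and wall thickness is 134 mm, so the interior width is 5190 − 2 × 134 = 4922 mm.


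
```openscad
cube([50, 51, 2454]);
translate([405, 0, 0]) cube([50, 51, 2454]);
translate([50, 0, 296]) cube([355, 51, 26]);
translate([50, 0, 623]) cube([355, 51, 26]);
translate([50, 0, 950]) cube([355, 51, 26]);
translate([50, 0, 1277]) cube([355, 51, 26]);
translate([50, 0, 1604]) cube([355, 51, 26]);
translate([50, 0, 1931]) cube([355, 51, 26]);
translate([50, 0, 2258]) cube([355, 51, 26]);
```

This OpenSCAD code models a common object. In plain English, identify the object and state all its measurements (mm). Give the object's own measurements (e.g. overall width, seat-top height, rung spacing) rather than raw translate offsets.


A straight ladder. Two 50×51 mm vertical rails, 2454 mm tall, stand 455 mm apart (outside-to-outside) with their front faces coplanar on the −y side. 7 rungs, each 51 mm deep and 26 mm tall, span between the inner faces of the rails, front faces flush with the rails. The lowest rung's underside is at z = 296 mm and rungs are spaced 327 mm apart (underside to underside).


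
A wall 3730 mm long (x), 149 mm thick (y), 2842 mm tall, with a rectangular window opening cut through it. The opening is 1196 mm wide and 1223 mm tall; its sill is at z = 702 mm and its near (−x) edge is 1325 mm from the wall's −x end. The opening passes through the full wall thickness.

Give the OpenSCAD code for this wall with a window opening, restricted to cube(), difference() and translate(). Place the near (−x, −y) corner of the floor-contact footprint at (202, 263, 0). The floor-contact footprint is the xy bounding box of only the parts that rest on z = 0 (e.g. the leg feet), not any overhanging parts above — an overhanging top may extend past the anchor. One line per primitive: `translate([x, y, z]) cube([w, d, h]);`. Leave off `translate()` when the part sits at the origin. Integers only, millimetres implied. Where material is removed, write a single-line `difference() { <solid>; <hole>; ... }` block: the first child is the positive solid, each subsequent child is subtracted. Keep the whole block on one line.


difference() { translate([202, 263, 0]) cube([3730, 149, 2842]); translate([1527, 263, 702]) cube([1196, 149, 1223]); }


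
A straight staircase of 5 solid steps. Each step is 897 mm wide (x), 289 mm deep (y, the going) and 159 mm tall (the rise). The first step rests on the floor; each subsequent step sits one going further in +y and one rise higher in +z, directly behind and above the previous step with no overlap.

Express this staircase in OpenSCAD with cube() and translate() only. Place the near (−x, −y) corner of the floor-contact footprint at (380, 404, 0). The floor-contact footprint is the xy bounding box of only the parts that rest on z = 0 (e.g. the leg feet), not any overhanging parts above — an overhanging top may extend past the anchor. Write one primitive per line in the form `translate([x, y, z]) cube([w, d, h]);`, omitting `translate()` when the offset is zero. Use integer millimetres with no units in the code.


translate([380, 404, 0]) cube([897, 289, 159]);
translate([380, 693, 159]) cube([897, 289, 159]);
translate([380, 982, 318]) cube([897, 289, 159]);
translate([380, 1271, 477]) cube([897, 289, 159]);
translate([380, 1560, 636]) cube([897, 289, 159]);


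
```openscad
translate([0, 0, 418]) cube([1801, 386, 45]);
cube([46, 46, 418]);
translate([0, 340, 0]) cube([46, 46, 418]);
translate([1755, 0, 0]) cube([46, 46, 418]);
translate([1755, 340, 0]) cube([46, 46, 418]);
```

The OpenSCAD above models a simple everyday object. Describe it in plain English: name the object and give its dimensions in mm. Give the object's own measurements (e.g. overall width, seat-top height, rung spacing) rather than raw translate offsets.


A bench: a 1801×386 mm seat slab, 45 mm thick, top at z = 463 mm, on four 46×46 mm square legs flush with the seat corners and standing on z = 0.


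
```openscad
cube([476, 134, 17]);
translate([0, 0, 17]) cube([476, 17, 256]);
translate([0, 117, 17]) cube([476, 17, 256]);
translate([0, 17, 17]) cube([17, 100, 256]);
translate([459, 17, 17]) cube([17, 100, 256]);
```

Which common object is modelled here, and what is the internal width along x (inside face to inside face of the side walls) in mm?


An open box. The internal width is 442 mm.

A 476×134 base slab with four walls standing on it — an open box. The base is 476 mm wide and the walls are 17 mm thick, so the internal width is 476 − 2 × 17 = 442 mm.


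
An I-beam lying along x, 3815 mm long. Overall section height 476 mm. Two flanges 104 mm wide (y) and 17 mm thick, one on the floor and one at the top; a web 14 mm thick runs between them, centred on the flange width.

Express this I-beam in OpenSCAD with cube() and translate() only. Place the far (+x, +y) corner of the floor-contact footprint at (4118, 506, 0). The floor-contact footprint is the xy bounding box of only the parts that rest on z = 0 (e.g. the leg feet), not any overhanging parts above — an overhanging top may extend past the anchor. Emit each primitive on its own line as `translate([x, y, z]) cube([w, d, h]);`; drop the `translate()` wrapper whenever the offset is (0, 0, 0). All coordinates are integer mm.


translate([303, 402, 0]) cube([3815, 104, 17]);
translate([303, 447, 17]) cube([3815, 14, 442]);
translate([303, 402, 459]) cube([3815, 104, 17]);


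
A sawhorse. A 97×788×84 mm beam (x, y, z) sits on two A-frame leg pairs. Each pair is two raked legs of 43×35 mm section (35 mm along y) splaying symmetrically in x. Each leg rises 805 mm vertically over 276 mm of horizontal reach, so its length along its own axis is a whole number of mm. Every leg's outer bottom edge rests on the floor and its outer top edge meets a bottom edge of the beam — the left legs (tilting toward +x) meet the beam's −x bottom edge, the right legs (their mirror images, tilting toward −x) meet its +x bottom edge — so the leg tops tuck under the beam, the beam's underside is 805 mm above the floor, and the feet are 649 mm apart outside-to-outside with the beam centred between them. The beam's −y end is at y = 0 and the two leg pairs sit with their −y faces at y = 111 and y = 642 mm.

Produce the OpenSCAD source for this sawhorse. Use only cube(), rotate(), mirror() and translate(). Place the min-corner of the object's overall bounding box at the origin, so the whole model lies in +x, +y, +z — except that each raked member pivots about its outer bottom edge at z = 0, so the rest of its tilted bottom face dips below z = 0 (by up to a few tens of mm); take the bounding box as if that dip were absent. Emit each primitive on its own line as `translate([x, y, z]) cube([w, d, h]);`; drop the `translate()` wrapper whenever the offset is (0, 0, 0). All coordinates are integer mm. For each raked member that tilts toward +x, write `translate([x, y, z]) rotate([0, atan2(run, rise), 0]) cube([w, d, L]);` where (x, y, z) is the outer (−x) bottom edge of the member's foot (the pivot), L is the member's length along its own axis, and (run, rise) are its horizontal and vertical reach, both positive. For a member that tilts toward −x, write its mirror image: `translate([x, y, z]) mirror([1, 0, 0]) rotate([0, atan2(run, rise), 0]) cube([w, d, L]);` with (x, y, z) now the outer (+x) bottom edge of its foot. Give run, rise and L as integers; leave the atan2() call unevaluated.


// leg length = √(276² + 805²) = 851
// right-leg outer foot x = 2·276 + 97 = 649
// beam min-corner = (276, 0, 805)
translate([276, 0, 805]) cube([97, 788, 84]);
translate([0, 111, 0]) rotate([0, atan2(276, 805), 0]) cube([43, 35, 851]);
translate([649, 111, 0]) mirror([1, 0, 0]) rotate([0, atan2(276, 805), 0]) cube([43, 35, 851]);
translate([0, 642, 0]) rotate([0, atan2(276, 805), 0]) cube([43, 35, 851]);
translate([649, 642, 0]) mirror([1, 0, 0]) rotate([0, atan2(276, 805), 0]) cube([43, 35, 851]);


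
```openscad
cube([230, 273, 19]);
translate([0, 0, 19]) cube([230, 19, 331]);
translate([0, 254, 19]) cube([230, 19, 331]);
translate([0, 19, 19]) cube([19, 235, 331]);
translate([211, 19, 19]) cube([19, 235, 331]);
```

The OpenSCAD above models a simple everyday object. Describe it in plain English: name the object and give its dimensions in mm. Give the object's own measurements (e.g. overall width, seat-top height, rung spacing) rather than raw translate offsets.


An open-topped rectangular box: outside dimensions 230×273×350 mm, with a uniform wall and base thickness of 19 mm. The base is a full 230×273 slab on the floor; four walls sit on top of the base. The front and back walls (the −y and +y sides) span the full width; the two side walls fit between them.


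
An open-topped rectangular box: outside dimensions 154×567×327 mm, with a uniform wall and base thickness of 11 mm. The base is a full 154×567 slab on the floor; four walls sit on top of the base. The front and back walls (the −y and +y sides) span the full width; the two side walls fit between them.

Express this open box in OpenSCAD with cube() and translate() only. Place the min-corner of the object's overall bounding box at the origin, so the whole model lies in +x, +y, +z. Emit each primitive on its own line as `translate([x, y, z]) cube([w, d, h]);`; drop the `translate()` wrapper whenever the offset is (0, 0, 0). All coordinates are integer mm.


cube([154, 567, 11]);
translate([0, 0, 11]) cube([154, 11, 316]);
translate([0, 556, 11]) cube([154, 11, 316]);
translate([0, 11, 11]) cube([11, 545, 316]);
translate([143, 11, 11]) cube([11, 545, 316]);


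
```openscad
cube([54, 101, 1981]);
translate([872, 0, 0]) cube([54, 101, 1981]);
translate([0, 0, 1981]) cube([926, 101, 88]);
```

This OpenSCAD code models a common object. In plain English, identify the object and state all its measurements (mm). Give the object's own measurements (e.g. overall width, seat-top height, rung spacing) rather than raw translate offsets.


A door frame. The clear opening is 818 mm wide and 1981 mm high. Two 54 mm wide jambs, 101 mm deep, stand either side of the opening from the floor to the top of the opening. A 88 mm thick head sits across the top of both jambs, spanning the full outside width of the frame.


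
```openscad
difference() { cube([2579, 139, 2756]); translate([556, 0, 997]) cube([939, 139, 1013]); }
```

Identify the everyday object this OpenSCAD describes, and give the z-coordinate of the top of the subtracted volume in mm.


A wall with a window opening. The window head height is 2010 mm.

A wall with a rectangular opening subtracted — a window. Sill at z = 997, opening 1013 mm tall, so the head is at 997 + 1013 = 2010 mm.


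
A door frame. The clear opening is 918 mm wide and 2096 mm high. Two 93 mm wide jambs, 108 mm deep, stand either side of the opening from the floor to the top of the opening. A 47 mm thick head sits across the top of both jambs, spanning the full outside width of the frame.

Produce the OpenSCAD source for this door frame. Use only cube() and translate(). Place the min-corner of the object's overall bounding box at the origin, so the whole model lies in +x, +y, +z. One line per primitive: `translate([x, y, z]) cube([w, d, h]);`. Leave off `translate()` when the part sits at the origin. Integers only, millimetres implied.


cube([93, 108, 2096]);
translate([1011, 0, 0]) cube([93, 108, 2096]);
translate([0, 0, 2096]) cube([1104, 108, 47]);


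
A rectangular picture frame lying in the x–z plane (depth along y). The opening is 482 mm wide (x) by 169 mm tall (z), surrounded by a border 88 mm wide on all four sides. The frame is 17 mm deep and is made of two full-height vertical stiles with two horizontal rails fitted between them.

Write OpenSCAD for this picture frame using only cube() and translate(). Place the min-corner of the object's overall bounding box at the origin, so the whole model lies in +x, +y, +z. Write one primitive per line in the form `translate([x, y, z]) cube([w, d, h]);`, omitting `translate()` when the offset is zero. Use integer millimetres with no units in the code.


cube([88, 17, 345]);
translate([570, 0, 0]) cube([88, 17, 345]);
translate([88, 0, 0]) cube([482, 17, 88]);
translate([88, 0, 257]) cube([482, 17, 88]);


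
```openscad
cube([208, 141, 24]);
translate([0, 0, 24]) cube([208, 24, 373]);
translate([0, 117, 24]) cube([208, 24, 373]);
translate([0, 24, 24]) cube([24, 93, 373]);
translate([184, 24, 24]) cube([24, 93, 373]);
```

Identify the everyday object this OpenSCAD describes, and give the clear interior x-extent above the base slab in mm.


An open box. The internal width is 160 mm.

A 208×141 base slab with four walls standing on it — an open box. The base is 208 mm wide and the walls are 24 mm thick, so the internal width is 208 − 2 × 24 = 160 mm.


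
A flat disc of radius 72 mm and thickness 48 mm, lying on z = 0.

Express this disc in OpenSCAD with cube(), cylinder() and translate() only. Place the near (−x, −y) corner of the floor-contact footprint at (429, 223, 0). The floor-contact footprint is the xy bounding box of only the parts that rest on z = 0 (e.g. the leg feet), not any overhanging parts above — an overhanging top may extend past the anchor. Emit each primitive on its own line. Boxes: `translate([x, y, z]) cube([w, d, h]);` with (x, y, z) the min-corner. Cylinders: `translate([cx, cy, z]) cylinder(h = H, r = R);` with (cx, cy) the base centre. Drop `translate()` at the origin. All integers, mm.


translate([501, 295, 0]) cylinder(h = 48, r = 72);


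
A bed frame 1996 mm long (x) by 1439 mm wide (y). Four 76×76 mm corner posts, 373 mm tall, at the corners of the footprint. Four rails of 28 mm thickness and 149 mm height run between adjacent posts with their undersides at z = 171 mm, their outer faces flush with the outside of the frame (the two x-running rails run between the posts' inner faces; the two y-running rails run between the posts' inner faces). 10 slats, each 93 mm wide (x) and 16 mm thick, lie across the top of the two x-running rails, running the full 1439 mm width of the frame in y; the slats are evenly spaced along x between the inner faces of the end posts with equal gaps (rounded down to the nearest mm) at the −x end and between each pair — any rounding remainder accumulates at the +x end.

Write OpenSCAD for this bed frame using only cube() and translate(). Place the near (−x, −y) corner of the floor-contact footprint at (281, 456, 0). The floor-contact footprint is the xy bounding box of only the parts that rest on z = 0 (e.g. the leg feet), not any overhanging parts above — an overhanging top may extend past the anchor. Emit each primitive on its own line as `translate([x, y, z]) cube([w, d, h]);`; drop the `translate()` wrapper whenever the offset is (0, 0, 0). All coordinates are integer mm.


// slat z = rail_z + rail_h = 171 + 149 = 320
// slat gap = ⌊(1844 − 10·93) / 11⌋ = 83
translate([281, 456, 0]) cube([76, 76, 373]);
translate([281, 1819, 0]) cube([76, 76, 373]);
translate([2201, 456, 0]) cube([76, 76, 373]);
translate([2201, 1819, 0]) cube([76, 76, 373]);
translate([357, 456, 171]) cube([1844, 28, 149]);
translate([357, 1867, 171]) cube([1844, 28, 149]);
translate([281, 532, 171]) cube([28, 1287, 149]);
translate([2249, 532, 171]) cube([28, 1287, 149]);
translate([440, 456, 320]) cube([93, 1439, 16]);
translate([616, 456, 320]) cube([93, 1439, 16]);
translate([792, 456, 320]) cube([93, 1439, 16]);
translate([968, 456, 320]) cube([93, 1439, 16]);
translate([1144, 456, 320]) cube([93, 1439, 16]);
translate([1320, 456, 320]) cube([93, 1439, 16]);
translate([1496, 456, 320]) cube([93, 1439, 16]);
translate([1672, 456, 320]) cube([93, 1439, 16]);
translate([1848, 456, 320]) cube([93, 1439, 16]);
translate([2024, 456, 320]) cube([93, 1439, 16]);


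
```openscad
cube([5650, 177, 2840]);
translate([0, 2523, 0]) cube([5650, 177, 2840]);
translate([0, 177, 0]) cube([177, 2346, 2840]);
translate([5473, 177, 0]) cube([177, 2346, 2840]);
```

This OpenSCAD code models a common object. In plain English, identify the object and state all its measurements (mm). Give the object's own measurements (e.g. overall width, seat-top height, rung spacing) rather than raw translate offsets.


The wall frame of a small rectangular building: four walls, each 2840 mm tall and 177 mm thick, enclosing a footprint 5650 mm (x) by 2700 mm (y) outside-to-outside, with no floor or roof. The front and back walls (the −y and +y sides) span the full width; the two side walls fit between them.


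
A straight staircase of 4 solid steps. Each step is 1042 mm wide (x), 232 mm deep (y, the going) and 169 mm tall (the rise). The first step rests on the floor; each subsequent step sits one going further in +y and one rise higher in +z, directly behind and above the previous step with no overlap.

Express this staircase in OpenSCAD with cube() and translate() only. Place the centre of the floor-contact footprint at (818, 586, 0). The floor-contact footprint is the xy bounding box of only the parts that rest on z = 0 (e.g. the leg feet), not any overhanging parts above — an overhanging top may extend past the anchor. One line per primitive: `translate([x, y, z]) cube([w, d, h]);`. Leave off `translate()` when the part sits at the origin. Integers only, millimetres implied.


translate([297, 470, 0]) cube([1042, 232, 169]);
translate([297, 702, 169]) cube([1042, 232, 169]);
translate([297, 934, 338]) cube([1042, 232, 169]);
translate([297, 1166, 507]) cube([1042, 232, 169]);


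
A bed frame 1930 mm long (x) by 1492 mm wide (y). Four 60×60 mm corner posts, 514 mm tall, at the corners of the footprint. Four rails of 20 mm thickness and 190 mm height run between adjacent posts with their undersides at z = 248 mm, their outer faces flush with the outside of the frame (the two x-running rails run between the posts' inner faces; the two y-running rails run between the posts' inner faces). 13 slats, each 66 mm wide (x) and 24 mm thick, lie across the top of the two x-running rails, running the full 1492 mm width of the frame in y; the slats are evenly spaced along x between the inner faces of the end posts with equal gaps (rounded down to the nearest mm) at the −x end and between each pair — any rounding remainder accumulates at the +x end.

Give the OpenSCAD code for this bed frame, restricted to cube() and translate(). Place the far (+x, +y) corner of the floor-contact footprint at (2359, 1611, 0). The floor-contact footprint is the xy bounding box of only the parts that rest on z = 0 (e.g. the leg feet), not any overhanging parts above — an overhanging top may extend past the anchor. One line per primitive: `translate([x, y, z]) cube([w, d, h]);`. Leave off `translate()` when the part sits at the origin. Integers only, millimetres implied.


translate([429, 119, 0]) cube([60, 60, 514]);
translate([429, 1551, 0]) cube([60, 60, 514]);
translate([2299, 119, 0]) cube([60, 60, 514]);
translate([2299, 1551, 0]) cube([60, 60, 514]);
translate([489, 119, 248]) cube([1810, 20, 190]);
translate([489, 1591, 248]) cube([1810, 20, 190]);
translate([429, 179, 248]) cube([20, 1372, 190]);
translate([2339, 179, 248]) cube([20, 1372, 190]);
translate([557, 119, 438]) cube([66, 1492, 24]);
translate([691, 119, 438]) cube([66, 1492, 24]);
translate([825, 119, 438]) cube([66, 1492, 24]);
translate([959, 119, 438]) cube([66, 1492, 24]);
translate([1093, 119, 438]) cube([66, 1492, 24]);
translate([1227, 119, 438]) cube([66, 1492, 24]);
translate([1361, 119, 438]) cube([66, 1492, 24]);
translate([1495, 119, 438]) cube([66, 1492, 24]);
translate([1629, 119, 438]) cube([66, 1492, 24]);
translate([1763, 119, 438]) cube([66, 1492, 24]);
translate([1897, 119, 438]) cube([66, 1492, 24]);
translate([2031, 119, 438]) cube([66, 1492, 24]);
translate([2165, 119, 438]) cube([66, 1492, 24]);


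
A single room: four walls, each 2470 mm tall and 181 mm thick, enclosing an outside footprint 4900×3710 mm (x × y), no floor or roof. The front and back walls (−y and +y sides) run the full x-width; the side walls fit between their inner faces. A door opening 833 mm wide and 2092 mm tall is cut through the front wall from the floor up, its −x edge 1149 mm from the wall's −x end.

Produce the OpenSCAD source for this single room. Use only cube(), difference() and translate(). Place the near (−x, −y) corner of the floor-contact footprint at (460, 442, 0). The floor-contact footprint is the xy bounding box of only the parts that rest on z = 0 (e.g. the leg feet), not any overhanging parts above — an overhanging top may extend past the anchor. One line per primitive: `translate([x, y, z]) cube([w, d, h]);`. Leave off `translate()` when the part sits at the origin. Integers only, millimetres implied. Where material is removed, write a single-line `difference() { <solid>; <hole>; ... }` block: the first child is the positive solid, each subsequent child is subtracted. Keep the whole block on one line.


difference() { translate([460, 442, 0]) cube([4900, 181, 2470]); translate([1609, 442, 0]) cube([833, 181, 2092]); }
translate([460, 3971, 0]) cube([4900, 181, 2470]);
translate([460, 623, 0]) cube([181, 3348, 2470]);
translate([5179, 623, 0]) cube([181, 3348, 2470]);


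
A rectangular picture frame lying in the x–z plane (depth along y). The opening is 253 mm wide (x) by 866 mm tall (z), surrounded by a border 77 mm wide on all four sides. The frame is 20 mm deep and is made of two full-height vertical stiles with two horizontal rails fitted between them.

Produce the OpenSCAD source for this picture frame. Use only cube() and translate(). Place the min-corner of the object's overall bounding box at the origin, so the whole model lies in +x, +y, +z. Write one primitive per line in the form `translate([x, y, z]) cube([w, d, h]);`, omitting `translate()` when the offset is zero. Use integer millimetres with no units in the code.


cube([77, 20, 1020]);
translate([330, 0, 0]) cube([77, 20, 1020]);
translate([77, 0, 0]) cube([253, 20, 77]);
translate([77, 0, 943]) cube([253, 20, 77]);


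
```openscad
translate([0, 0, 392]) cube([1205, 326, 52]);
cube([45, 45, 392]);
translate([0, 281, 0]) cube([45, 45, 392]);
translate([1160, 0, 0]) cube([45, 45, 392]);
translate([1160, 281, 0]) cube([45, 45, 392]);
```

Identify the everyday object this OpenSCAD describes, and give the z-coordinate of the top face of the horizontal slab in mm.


A bench. The seat-top height is 444 mm.

A long slab on four corner posts — a bench. The slab sits at z = 392 with thickness 52, so the top is 392 + 52 = 444 mm.


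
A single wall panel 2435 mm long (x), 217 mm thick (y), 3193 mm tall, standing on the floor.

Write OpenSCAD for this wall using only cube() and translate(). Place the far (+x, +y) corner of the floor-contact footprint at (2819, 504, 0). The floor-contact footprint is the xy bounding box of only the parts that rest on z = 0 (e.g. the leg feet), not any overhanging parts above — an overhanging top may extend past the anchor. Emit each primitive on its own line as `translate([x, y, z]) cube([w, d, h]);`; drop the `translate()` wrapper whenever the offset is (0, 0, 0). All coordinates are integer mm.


translate([384, 287, 0]) cube([2435, 217, 3193]);


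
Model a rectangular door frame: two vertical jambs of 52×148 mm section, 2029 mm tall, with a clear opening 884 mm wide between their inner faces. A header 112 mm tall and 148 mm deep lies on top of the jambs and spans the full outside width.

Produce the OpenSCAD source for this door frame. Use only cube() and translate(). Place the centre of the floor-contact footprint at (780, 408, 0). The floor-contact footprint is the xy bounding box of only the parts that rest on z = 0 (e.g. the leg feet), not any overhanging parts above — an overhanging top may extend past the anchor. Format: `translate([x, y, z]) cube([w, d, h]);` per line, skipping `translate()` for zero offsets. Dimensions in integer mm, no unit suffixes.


translate([286, 334, 0]) cube([52, 148, 2029]);
translate([1222, 334, 0]) cube([52, 148, 2029]);
translate([286, 334, 2029]) cube([988, 148, 112]);


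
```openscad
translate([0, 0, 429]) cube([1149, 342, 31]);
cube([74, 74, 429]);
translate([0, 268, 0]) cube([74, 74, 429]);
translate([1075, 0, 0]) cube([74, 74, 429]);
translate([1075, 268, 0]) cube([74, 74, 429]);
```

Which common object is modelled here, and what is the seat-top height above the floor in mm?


A bench. The seat-top height is 460 mm.

A long slab on four corner posts — a bench. The slab sits at z = 429 with thickness 31, so the top is 429 + 31 = 460 mm.


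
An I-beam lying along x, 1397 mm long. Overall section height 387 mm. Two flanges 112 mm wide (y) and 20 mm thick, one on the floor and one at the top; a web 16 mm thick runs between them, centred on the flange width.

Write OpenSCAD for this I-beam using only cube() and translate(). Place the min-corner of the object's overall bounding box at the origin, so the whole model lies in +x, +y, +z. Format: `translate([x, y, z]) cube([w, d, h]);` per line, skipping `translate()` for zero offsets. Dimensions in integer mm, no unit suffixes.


cube([1397, 112, 20]);
translate([0, 48, 20]) cube([1397, 16, 347]);
translate([0, 0, 367]) cube([1397, 112, 20]);


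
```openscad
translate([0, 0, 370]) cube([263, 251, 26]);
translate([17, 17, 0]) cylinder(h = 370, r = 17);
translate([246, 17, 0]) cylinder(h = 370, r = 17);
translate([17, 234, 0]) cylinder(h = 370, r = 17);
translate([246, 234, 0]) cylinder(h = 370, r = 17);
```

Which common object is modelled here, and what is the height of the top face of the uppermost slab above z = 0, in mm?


A stool. The seat height is 396 mm.

A 263×251×26 slab at z = 370 on four corner cylinders — a stool. The seat top is 370 + 26 = 396 mm.


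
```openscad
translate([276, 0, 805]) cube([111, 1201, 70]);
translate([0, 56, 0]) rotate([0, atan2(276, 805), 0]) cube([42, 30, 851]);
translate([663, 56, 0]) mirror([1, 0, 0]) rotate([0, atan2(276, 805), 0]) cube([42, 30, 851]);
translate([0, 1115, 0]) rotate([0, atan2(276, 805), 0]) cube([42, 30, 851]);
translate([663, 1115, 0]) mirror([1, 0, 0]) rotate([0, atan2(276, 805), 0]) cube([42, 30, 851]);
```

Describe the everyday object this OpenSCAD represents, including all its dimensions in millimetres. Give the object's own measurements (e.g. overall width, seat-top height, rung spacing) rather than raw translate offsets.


A sawhorse. A 111×1201×70 mm beam (x, y, z) sits on two A-frame leg pairs. Each pair is two raked legs of 42×30 mm section (30 mm along y) splaying symmetrically in x. Each leg rises 805 mm vertically over 276 mm of horizontal reach and is 851 mm long along its own axis. Every leg's outer bottom edge rests on the floor and its outer top edge meets a bottom edge of the beam — the left legs (tilting toward +x) meet the beam's −x bottom edge, the right legs (their mirror images, tilting toward −x) meet its +x bottom edge — so the leg tops tuck under the beam, the beam's underside is 805 mm above the floor, and the feet are 663 mm apart outside-to-outside with the beam centred between them. The two leg pairs are set in 56 mm from either end of the beam.
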